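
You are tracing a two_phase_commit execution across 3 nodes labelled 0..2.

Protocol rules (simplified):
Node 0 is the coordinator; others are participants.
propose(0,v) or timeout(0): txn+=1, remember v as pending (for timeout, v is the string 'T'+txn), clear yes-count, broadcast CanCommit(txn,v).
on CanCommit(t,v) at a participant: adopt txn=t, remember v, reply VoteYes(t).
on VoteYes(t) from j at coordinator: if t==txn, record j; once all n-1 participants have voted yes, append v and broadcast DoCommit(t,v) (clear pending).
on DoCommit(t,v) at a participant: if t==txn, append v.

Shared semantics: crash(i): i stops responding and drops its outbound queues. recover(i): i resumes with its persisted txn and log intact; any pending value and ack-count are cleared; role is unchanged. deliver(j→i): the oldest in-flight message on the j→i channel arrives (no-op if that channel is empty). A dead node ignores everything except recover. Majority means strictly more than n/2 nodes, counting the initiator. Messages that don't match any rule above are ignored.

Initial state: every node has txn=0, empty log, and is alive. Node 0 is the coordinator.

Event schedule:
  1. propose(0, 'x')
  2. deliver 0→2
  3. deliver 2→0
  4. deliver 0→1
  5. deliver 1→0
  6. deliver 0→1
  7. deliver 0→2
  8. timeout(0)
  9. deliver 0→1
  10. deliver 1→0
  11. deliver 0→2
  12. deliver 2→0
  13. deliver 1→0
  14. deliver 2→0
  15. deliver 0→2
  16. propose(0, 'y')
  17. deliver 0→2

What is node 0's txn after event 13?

[1] propose(0,'x') → N0(coor t1 [-])
[2] deliver 0→2 → N2(part t1 [-])
[3] deliver 2→0 → ∅
[4] deliver 0→1 → N1(part t1 [-])
[5] deliver 1→0 → N0(coor t1 [x])
[6] deliver 0→1 → N1(part t1 [x])
[7] deliver 0→2 → N2(part t1 [x])
[8] timeout(0) → N0(coor t2 [x])
[9] deliver 0→1 → N1(part t2 [x])
[10] deliver 1→0 → ∅
[11] deliver 0→2 → N2(part t2 [x])
[12] deliver 2→0 → N0(coor t2 [x,T2])
[13] deliver 1→0 → ∅

2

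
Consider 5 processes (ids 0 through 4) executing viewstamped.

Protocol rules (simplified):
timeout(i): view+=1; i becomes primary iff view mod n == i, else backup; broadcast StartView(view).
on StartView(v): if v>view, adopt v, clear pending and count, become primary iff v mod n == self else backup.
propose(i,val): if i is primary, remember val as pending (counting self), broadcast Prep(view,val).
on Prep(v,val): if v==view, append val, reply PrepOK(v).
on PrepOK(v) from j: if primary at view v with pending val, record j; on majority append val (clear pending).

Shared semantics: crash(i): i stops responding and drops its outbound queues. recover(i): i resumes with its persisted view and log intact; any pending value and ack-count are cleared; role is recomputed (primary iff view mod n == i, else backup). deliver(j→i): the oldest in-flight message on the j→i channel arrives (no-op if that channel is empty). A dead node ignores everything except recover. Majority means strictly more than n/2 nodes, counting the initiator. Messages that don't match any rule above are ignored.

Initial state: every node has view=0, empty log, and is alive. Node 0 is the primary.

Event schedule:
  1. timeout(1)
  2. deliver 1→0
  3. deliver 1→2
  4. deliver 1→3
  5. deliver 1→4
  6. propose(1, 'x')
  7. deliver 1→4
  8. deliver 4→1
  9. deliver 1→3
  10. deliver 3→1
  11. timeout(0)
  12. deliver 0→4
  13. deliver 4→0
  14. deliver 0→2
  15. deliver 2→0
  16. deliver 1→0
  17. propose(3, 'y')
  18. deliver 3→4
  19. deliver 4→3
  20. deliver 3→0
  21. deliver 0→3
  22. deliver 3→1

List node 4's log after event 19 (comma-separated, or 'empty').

x

step 1 timeout(1): 1={prim,v=1,log=-}
step 2 deliver 1→0: 0={back,v=1,log=-}
step 3 deliver 1→2: 2={back,v=1,log=-}
step 4 deliver 1→3: 3={back,v=1,log=-}
step 5 deliver 1→4: 4={back,v=1,log=-}
step 6 propose(1,'x'): —
step 7 deliver 1→4: 4={back,v=1,log=x}
step 8 deliver 4→1: —
step 9 deliver 1→3: 3={back,v=1,log=x}
step 10 deliver 3→1: 1={prim,v=1,log=x}
step 11 timeout(0): 0={back,v=2,log=-}
step 12 deliver 0→4: 4={back,v=2,log=x}
step 13 deliver 4→0: —
step 14 deliver 0→2: 2={prim,v=2,log=-}
step 15 deliver 2→0: —
step 16 deliver 1→0: —
step 17 propose(3,'y'): —
step 18 deliver 3→4: —
step 19 deliver 4→3: —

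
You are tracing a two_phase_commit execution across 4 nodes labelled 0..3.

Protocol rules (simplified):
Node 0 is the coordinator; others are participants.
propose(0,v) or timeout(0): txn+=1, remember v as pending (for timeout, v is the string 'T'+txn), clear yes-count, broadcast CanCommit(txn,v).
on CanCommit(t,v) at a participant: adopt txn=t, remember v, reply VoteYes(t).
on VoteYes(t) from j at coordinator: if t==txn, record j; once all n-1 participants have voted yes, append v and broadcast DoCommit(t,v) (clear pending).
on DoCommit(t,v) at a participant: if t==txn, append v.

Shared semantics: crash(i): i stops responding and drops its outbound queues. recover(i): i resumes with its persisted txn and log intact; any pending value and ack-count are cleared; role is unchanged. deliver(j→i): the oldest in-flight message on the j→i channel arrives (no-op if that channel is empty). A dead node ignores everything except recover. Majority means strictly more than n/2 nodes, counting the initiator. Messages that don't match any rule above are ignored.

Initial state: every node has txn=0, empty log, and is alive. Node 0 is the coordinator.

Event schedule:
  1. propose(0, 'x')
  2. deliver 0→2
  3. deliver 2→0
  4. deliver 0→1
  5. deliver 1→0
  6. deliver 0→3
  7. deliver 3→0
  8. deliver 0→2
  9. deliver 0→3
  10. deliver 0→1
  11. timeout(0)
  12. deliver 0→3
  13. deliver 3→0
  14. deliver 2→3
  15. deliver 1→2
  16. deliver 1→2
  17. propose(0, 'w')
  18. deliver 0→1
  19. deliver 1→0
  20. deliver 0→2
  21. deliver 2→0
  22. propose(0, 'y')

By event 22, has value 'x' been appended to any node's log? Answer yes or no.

1. propose(0,'x'):  <0:coor t1 ->
2. deliver 0→2:  <2:part t1 ->
3. deliver 2→0:  nop
4. deliver 0→1:  <1:part t1 ->
5. deliver 1→0:  nop
6. deliver 0→3:  <3:part t1 ->
7. deliver 3→0:  <0:coor t1 x>
8. deliver 0→2:  <2:part t1 x>
9. deliver 0→3:  <3:part t1 x>
10. deliver 0→1:  <1:part t1 x>
11. timeout(0):  <0:coor t2 x>
12. deliver 0→3:  <3:part t2 x>
13. deliver 3→0:  nop
14. deliver 2→3:  nop
15. deliver 1→2:  nop
16. deliver 1→2:  nop
17. propose(0,'w'):  <0:coor t3 x>
18. deliver 0→1:  <1:part t2 x>
19. deliver 1→0:  nop
20. deliver 0→2:  <2:part t2 x>
21. deliver 2→0:  nop
22. propose(0,'y'):  <0:coor t4 x>

yes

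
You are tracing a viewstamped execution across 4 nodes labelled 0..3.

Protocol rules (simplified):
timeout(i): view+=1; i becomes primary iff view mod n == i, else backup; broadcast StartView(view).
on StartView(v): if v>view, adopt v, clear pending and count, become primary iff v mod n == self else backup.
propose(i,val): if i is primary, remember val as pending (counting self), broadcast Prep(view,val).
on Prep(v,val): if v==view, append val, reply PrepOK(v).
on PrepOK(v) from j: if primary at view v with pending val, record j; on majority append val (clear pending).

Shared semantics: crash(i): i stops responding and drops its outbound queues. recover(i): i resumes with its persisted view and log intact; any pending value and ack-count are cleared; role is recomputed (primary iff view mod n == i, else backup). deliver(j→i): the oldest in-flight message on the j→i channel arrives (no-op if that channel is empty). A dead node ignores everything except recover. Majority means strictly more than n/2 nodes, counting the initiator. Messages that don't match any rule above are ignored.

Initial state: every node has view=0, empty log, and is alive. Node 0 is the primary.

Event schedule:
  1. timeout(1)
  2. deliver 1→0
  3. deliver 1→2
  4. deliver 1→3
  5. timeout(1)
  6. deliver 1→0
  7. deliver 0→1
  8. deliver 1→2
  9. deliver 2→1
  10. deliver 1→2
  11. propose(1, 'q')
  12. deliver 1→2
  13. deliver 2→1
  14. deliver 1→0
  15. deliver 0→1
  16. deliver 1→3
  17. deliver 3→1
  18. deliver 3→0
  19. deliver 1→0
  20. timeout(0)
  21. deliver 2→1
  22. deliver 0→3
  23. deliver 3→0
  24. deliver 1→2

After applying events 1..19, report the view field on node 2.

e1 timeout(1): 1[prim,v=1,-]
e2 deliver 1→0: 0[back,v=1,-]
e3 deliver 1→2: 2[back,v=1,-]
e4 deliver 1→3: 3[back,v=1,-]
e5 timeout(1): 1[back,v=2,-]
e6 deliver 1→0: 0[back,v=2,-]
e7 deliver 0→1: ·
e8 deliver 1→2: 2[prim,v=2,-]
e9 deliver 2→1: ·
e10 deliver 1→2: ·
e11 propose(1,'q'): ·
e12 deliver 1→2: ·
e13 deliver 2→1: ·
e14 deliver 1→0: ·
e15 deliver 0→1: ·
e16 deliver 1→3: 3[back,v=2,-]
e17 deliver 3→1: ·
e18 deliver 3→0: ·
e19 deliver 1→0: ·

2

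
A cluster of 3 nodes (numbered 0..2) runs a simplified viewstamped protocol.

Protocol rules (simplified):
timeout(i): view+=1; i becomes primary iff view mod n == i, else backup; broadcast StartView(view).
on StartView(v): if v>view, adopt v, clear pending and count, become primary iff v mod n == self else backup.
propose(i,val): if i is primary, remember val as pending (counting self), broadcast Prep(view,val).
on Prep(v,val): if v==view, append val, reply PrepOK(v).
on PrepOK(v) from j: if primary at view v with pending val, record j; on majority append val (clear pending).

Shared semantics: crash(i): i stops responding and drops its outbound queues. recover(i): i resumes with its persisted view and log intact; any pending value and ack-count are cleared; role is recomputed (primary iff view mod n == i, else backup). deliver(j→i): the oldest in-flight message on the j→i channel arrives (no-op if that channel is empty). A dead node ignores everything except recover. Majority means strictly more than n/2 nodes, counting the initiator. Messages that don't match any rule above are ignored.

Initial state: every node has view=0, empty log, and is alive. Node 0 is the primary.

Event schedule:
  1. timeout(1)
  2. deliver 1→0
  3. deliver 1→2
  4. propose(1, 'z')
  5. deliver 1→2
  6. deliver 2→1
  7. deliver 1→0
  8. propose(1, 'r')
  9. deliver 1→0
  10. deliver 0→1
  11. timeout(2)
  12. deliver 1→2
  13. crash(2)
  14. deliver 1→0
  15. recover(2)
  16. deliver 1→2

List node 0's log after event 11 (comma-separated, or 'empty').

1. timeout(1):  <1:prim v1 ->
2. deliver 1→0:  <0:back v1 ->
3. deliver 1→2:  <2:back v1 ->
4. propose(1,'z'):  nop
5. deliver 1→2:  <2:back v1 z>
6. deliver 2→1:  <1:prim v1 z>
7. deliver 1→0:  <0:back v1 z>
8. propose(1,'r'):  nop
9. deliver 1→0:  <0:back v1 z,r>
10. deliver 0→1:  <1:prim v1 z,r>
11. timeout(2):  <2:prim v2 z>

z,r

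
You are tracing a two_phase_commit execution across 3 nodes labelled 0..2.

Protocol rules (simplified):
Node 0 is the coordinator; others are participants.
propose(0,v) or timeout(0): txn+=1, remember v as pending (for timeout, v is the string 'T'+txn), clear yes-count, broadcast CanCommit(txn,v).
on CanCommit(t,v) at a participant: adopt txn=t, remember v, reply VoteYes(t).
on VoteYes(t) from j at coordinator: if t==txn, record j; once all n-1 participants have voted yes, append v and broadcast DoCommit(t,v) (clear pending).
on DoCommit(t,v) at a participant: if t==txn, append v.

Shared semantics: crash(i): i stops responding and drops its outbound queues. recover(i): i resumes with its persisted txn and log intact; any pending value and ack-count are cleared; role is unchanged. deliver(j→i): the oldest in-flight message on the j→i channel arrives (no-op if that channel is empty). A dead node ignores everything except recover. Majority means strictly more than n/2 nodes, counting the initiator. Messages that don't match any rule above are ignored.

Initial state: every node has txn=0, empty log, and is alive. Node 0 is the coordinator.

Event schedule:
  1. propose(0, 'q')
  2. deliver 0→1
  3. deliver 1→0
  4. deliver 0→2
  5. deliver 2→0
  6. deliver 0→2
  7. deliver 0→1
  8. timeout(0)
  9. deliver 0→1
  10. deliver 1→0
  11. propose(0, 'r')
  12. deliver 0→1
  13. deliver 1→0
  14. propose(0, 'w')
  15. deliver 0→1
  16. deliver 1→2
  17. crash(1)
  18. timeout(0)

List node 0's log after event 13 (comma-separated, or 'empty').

1. propose(0,'q'):  <0:coor t1 ->
2. deliver 0→1:  <1:part t1 ->
3. deliver 1→0:  nop
4. deliver 0→2:  <2:part t1 ->
5. deliver 2→0:  <0:coor t1 q>
6. deliver 0→2:  <2:part t1 q>
7. deliver 0→1:  <1:part t1 q>
8. timeout(0):  <0:coor t2 q>
9. deliver 0→1:  <1:part t2 q>
10. deliver 1→0:  nop
11. propose(0,'r'):  <0:coor t3 q>
12. deliver 0→1:  <1:part t3 q>
13. deliver 1→0:  nop

q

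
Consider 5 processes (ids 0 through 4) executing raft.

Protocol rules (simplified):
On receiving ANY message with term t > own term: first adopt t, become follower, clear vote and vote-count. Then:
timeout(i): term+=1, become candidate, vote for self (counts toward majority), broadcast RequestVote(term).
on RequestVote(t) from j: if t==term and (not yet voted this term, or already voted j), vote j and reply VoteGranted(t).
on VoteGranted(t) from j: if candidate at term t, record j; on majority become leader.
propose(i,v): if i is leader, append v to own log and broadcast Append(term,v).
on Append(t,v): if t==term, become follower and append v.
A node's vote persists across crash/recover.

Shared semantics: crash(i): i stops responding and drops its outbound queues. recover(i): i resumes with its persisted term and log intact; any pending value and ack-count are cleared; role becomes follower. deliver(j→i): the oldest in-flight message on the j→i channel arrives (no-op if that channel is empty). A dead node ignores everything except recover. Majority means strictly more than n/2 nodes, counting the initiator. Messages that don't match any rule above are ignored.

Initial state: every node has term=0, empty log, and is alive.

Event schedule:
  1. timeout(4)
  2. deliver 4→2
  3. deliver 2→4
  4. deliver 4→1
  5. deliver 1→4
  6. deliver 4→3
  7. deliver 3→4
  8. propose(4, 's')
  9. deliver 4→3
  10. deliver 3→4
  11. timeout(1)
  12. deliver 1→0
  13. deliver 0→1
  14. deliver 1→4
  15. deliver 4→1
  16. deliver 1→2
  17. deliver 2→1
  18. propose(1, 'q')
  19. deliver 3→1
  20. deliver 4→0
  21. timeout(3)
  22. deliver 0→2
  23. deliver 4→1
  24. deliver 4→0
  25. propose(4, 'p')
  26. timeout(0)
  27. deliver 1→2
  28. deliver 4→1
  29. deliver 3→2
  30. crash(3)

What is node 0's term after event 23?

2

e1 timeout(4): 4[cand,t=1,-]
e2 deliver 4→2: 2[foll,t=1,-]
e3 deliver 2→4: ·
e4 deliver 4→1: 1[foll,t=1,-]
e5 deliver 1→4: 4[lead,t=1,-]
e6 deliver 4→3: 3[foll,t=1,-]
e7 deliver 3→4: ·
e8 propose(4,'s'): 4[lead,t=1,s]
e9 deliver 4→3: 3[foll,t=1,s]
e10 deliver 3→4: ·
e11 timeout(1): 1[cand,t=2,-]
e12 deliver 1→0: 0[foll,t=2,-]
e13 deliver 0→1: ·
e14 deliver 1→4: 4[foll,t=2,s]
e15 deliver 4→1: ·
e16 deliver 1→2: 2[foll,t=2,-]
e17 deliver 2→1: 1[lead,t=2,-]
e18 propose(1,'q'): 1[lead,t=2,q]
e19 deliver 3→1: ·
e20 deliver 4→0: ·
e21 timeout(3): 3[cand,t=2,s]
e22 deliver 0→2: ·
e23 deliver 4→1: ·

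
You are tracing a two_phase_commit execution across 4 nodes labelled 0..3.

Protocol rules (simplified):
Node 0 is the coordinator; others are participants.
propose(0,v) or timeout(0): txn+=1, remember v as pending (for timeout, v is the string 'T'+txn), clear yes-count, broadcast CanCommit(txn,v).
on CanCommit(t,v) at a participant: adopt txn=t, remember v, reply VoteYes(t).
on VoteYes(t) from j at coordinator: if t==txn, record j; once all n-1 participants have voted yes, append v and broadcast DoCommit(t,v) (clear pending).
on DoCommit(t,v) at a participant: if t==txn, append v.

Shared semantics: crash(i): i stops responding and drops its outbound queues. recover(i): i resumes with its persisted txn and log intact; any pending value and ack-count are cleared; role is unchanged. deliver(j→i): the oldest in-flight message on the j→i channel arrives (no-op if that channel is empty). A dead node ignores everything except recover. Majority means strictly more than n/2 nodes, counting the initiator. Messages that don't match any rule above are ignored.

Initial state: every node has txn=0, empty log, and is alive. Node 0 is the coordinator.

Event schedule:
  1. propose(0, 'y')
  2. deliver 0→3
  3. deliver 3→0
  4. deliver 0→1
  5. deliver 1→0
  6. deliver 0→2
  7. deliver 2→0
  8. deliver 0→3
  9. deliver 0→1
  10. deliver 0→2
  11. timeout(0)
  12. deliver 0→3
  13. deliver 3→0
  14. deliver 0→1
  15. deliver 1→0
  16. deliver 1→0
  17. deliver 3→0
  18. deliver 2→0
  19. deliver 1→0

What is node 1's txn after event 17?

step 1 propose(0,'y'): 0={coor,t=1,log=-}
step 2 deliver 0→3: 3={part,t=1,log=-}
step 3 deliver 3→0: —
step 4 deliver 0→1: 1={part,t=1,log=-}
step 5 deliver 1→0: —
step 6 deliver 0→2: 2={part,t=1,log=-}
step 7 deliver 2→0: 0={coor,t=1,log=y}
step 8 deliver 0→3: 3={part,t=1,log=y}
step 9 deliver 0→1: 1={part,t=1,log=y}
step 10 deliver 0→2: 2={part,t=1,log=y}
step 11 timeout(0): 0={coor,t=2,log=y}
step 12 deliver 0→3: 3={part,t=2,log=y}
step 13 deliver 3→0: —
step 14 deliver 0→1: 1={part,t=2,log=y}
step 15 deliver 1→0: —
step 16 deliver 1→0: —
step 17 deliver 3→0: —

2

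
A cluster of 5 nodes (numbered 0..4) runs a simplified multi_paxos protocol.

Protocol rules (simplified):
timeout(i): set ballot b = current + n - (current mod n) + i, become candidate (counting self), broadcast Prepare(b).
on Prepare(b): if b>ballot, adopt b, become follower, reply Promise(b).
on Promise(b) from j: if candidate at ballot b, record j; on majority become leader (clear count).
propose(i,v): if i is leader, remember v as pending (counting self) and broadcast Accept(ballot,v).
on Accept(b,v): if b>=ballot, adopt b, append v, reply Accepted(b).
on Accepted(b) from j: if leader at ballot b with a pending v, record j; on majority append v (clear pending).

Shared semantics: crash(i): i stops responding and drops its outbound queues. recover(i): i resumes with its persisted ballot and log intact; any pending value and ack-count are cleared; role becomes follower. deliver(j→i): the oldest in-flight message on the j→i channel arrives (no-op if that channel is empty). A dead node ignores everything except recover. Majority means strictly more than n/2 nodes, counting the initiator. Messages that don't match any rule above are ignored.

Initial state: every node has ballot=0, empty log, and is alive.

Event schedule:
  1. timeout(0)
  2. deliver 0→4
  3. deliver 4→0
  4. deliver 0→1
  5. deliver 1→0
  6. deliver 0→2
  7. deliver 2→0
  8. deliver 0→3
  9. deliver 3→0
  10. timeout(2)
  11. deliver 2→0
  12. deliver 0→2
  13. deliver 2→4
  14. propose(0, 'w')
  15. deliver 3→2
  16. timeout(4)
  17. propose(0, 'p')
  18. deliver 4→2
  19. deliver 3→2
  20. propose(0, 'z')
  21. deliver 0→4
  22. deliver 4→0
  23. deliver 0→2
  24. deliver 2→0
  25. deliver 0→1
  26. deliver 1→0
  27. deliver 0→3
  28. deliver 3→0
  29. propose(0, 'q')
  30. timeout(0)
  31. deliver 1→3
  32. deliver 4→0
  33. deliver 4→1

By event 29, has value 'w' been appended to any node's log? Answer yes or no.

no

after 1 — timeout(0): n0:cand/b5/[-]
after 2 — deliver 0→4: n4:foll/b5/[-]
after 3 — deliver 4→0: ·
after 4 — deliver 0→1: n1:foll/b5/[-]
after 5 — deliver 1→0: n0:lead/b5/[-]
after 6 — deliver 0→2: n2:foll/b5/[-]
after 7 — deliver 2→0: ·
after 8 — deliver 0→3: n3:foll/b5/[-]
after 9 — deliver 3→0: ·
after 10 — timeout(2): n2:cand/b12/[-]
after 11 — deliver 2→0: n0:foll/b12/[-]
after 12 — deliver 0→2: ·
after 13 — deliver 2→4: n4:foll/b12/[-]
after 14 — propose(0,'w'): ·
after 15 — deliver 3→2: ·
after 16 — timeout(4): n4:cand/b19/[-]
after 17 — propose(0,'p'): ·
after 18 — deliver 4→2: n2:lead/b12/[-]
after 19 — deliver 3→2: ·
after 20 — propose(0,'z'): ·
after 21 — deliver 0→4: ·
after 22 — deliver 4→0: n0:foll/b19/[-]
after 23 — deliver 0→2: ·
after 24 — deliver 2→0: ·
after 25 — deliver 0→1: ·
after 26 — deliver 1→0: ·
after 27 — deliver 0→3: ·
after 28 — deliver 3→0: ·
after 29 — propose(0,'q'): ·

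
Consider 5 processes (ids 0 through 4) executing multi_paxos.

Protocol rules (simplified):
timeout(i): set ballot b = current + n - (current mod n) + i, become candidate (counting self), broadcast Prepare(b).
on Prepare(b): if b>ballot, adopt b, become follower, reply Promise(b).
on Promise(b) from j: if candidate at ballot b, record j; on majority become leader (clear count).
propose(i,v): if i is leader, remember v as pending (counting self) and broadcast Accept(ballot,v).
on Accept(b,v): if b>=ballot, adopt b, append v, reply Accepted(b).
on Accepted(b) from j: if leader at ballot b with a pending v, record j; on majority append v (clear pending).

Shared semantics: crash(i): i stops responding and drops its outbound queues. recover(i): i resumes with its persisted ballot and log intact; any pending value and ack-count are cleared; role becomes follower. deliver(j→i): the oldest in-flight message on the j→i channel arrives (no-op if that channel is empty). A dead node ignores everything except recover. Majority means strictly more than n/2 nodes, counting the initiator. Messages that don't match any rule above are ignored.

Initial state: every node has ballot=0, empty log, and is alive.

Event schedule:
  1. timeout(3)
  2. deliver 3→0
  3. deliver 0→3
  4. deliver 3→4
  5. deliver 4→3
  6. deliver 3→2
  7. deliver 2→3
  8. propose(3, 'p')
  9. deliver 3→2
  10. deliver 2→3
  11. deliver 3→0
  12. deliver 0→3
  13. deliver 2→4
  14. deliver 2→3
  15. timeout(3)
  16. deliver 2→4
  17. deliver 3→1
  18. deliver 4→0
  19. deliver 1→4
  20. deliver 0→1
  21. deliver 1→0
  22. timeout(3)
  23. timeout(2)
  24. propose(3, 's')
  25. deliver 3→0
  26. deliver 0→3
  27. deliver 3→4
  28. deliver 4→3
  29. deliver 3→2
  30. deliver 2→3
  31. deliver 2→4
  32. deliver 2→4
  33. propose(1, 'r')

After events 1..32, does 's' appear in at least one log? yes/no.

[1] timeout(3) → N3(cand b8 [-])
[2] deliver 3→0 → N0(foll b8 [-])
[3] deliver 0→3 → ∅
[4] deliver 3→4 → N4(foll b8 [-])
[5] deliver 4→3 → N3(lead b8 [-])
[6] deliver 3→2 → N2(foll b8 [-])
[7] deliver 2→3 → ∅
[8] propose(3,'p') → ∅
[9] deliver 3→2 → N2(foll b8 [p])
[10] deliver 2→3 → ∅
[11] deliver 3→0 → N0(foll b8 [p])
[12] deliver 0→3 → N3(lead b8 [p])
[13] deliver 2→4 → ∅
[14] deliver 2→3 → ∅
[15] timeout(3) → N3(cand b13 [p])
[16] deliver 2→4 → ∅
[17] deliver 3→1 → N1(foll b8 [-])
[18] deliver 4→0 → ∅
[19] deliver 1→4 → ∅
[20] deliver 0→1 → ∅
[21] deliver 1→0 → ∅
[22] timeout(3) → N3(cand b18 [p])
[23] timeout(2) → N2(cand b12 [p])
[24] propose(3,'s') → ∅
[25] deliver 3→0 → N0(foll b13 [p])
[26] deliver 0→3 → ∅
[27] deliver 3→4 → N4(foll b8 [p])
[28] deliver 4→3 → ∅
[29] deliver 3→2 → N2(foll b13 [p])
[30] deliver 2→3 → ∅
[31] deliver 2→4 → N4(foll b12 [p])
[32] deliver 2→4 → ∅

no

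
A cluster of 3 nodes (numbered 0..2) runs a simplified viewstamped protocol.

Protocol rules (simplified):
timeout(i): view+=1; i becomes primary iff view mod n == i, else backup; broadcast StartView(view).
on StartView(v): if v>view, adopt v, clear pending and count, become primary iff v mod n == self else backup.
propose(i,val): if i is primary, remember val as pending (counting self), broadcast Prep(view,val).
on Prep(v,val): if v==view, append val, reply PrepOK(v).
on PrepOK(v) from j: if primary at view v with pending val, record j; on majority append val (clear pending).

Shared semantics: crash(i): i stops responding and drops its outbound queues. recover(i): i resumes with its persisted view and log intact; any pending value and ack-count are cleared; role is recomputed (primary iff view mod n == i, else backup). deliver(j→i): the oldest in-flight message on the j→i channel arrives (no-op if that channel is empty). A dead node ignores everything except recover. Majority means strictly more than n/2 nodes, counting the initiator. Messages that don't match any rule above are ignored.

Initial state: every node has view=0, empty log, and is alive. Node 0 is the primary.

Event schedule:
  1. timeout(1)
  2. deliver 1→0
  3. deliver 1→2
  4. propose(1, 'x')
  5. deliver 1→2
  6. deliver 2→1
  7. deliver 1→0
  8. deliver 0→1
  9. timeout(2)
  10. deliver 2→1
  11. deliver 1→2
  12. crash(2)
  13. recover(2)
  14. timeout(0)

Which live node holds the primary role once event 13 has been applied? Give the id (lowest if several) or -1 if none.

2

e1 timeout(1): 1[prim,v=1,-]
e2 deliver 1→0: 0[back,v=1,-]
e3 deliver 1→2: 2[back,v=1,-]
e4 propose(1,'x'): ·
e5 deliver 1→2: 2[back,v=1,x]
e6 deliver 2→1: 1[prim,v=1,x]
e7 deliver 1→0: 0[back,v=1,x]
e8 deliver 0→1: ·
e9 timeout(2): 2[prim,v=2,x]
e10 deliver 2→1: 1[back,v=2,x]
e11 deliver 1→2: ·
e12 crash(2): 2[✗prim,v=2,x]
e13 recover(2): 2[prim,v=2,x]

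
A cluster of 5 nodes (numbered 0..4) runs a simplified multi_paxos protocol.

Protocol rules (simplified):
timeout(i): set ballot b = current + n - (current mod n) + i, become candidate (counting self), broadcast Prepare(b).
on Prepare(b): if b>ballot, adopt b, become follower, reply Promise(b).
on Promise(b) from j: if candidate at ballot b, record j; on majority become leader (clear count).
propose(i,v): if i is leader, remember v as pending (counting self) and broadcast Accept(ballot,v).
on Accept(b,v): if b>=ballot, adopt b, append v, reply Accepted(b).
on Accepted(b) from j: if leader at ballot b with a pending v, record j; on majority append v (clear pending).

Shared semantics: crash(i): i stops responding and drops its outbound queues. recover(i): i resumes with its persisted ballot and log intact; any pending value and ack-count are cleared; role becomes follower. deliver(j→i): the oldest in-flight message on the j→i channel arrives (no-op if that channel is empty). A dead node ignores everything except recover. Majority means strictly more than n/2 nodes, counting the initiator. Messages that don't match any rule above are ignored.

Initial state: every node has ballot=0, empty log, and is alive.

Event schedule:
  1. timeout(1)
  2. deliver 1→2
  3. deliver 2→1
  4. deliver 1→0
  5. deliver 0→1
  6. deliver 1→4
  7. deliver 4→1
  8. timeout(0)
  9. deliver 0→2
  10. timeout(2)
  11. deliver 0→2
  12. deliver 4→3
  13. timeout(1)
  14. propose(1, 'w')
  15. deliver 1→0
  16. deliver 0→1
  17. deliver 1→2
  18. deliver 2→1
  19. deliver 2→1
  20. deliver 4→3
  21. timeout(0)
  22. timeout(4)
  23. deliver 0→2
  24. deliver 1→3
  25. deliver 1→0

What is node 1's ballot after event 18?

step 1 timeout(1): 1={cand,b=6,log=-}
step 2 deliver 1→2: 2={foll,b=6,log=-}
step 3 deliver 2→1: —
step 4 deliver 1→0: 0={foll,b=6,log=-}
step 5 deliver 0→1: 1={lead,b=6,log=-}
step 6 deliver 1→4: 4={foll,b=6,log=-}
step 7 deliver 4→1: —
step 8 timeout(0): 0={cand,b=10,log=-}
step 9 deliver 0→2: 2={foll,b=10,log=-}
step 10 timeout(2): 2={cand,b=17,log=-}
step 11 deliver 0→2: —
step 12 deliver 4→3: —
step 13 timeout(1): 1={cand,b=11,log=-}
step 14 propose(1,'w'): —
step 15 deliver 1→0: 0={foll,b=11,log=-}
step 16 deliver 0→1: —
step 17 deliver 1→2: —
step 18 deliver 2→1: 1={foll,b=17,log=-}

17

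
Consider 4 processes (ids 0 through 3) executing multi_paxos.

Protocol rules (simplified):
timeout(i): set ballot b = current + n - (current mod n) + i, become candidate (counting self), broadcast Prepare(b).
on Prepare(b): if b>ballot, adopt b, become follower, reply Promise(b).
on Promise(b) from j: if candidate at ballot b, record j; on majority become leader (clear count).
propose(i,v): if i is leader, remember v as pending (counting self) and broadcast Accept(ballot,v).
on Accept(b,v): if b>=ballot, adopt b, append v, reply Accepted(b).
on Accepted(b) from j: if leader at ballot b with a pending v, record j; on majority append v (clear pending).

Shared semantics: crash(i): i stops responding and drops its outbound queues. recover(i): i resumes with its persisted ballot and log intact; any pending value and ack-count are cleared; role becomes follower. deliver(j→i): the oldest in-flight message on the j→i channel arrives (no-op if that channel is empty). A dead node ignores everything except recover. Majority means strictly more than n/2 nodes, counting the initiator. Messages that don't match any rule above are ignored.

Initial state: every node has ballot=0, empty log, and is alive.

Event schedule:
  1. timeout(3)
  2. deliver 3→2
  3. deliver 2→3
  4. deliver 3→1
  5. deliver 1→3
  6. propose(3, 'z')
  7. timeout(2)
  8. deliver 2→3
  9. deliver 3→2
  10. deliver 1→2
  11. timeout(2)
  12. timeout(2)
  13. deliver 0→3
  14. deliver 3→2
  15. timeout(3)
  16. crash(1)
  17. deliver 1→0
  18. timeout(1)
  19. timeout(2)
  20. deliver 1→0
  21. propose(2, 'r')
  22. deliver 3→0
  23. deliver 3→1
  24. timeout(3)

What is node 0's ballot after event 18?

[1] timeout(3) → N3(cand b7 [-])
[2] deliver 3→2 → N2(foll b7 [-])
[3] deliver 2→3 → ∅
[4] deliver 3→1 → N1(foll b7 [-])
[5] deliver 1→3 → N3(lead b7 [-])
[6] propose(3,'z') → ∅
[7] timeout(2) → N2(cand b10 [-])
[8] deliver 2→3 → N3(foll b10 [-])
[9] deliver 3→2 → ∅
[10] deliver 1→2 → ∅
[11] timeout(2) → N2(cand b14 [-])
[12] timeout(2) → N2(cand b18 [-])
[13] deliver 0→3 → ∅
[14] deliver 3→2 → ∅
[15] timeout(3) → N3(cand b15 [-])
[16] crash(1) → N1(✗foll b7 [-])
[17] deliver 1→0 → ∅
[18] timeout(1) → ∅

0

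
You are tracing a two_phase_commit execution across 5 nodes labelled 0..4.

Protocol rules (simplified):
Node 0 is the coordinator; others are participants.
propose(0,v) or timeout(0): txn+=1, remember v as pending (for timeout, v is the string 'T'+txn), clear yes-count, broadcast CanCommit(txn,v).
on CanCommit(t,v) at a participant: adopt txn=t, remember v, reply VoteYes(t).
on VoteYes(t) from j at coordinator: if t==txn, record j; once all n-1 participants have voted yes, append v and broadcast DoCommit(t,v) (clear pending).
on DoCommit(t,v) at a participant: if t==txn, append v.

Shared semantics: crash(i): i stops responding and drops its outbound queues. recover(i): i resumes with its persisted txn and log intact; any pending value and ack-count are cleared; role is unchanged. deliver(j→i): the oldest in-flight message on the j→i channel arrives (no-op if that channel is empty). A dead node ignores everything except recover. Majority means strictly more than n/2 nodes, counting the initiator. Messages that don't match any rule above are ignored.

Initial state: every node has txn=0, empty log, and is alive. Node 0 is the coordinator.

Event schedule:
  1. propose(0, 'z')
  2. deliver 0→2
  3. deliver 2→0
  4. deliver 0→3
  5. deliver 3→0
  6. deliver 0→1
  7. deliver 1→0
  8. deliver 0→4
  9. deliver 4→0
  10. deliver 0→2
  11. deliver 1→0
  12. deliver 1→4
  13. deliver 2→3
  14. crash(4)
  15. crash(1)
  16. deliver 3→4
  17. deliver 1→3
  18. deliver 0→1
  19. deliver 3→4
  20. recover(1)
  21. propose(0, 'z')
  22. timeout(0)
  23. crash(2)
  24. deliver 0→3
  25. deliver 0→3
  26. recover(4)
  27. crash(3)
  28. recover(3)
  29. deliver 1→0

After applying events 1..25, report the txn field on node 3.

1. propose(0,'z'):  <0:coor t1 ->
2. deliver 0→2:  <2:part t1 ->
3. deliver 2→0:  nop
4. deliver 0→3:  <3:part t1 ->
5. deliver 3→0:  nop
6. deliver 0→1:  <1:part t1 ->
7. deliver 1→0:  nop
8. deliver 0→4:  <4:part t1 ->
9. deliver 4→0:  <0:coor t1 z>
10. deliver 0→2:  <2:part t1 z>
11. deliver 1→0:  nop
12. deliver 1→4:  nop
13. deliver 2→3:  nop
14. crash(4):  <4:✗part t1 ->
15. crash(1):  <1:✗part t1 ->
16. deliver 3→4:  nop
17. deliver 1→3:  nop
18. deliver 0→1:  nop
19. deliver 3→4:  nop
20. recover(1):  <1:part t1 ->
21. propose(0,'z'):  <0:coor t2 z>
22. timeout(0):  <0:coor t3 z>
23. crash(2):  <2:✗part t1 z>
24. deliver 0→3:  <3:part t1 z>
25. deliver 0→3:  <3:part t2 z>

2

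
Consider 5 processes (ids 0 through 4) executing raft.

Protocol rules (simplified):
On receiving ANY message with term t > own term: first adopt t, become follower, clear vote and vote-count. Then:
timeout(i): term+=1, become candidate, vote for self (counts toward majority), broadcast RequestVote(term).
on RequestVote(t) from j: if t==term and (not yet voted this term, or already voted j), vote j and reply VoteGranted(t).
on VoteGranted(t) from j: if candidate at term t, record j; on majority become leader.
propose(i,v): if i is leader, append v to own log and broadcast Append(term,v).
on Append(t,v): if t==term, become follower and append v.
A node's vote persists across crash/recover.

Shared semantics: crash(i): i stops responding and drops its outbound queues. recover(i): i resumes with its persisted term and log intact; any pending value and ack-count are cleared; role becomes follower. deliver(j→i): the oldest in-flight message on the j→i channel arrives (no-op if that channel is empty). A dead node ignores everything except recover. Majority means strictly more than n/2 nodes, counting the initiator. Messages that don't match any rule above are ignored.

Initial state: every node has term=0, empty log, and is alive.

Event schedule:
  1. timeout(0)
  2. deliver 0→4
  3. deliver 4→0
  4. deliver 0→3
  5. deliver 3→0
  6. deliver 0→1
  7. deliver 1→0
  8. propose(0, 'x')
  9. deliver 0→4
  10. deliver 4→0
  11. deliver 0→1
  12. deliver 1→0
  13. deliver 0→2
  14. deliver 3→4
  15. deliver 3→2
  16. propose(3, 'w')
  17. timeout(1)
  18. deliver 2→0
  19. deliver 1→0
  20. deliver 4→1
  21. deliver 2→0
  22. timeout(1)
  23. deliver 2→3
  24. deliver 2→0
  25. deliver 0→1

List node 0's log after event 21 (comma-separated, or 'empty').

x

[1] timeout(0) → N0(cand t1 [-])
[2] deliver 0→4 → N4(foll t1 [-])
[3] deliver 4→0 → ∅
[4] deliver 0→3 → N3(foll t1 [-])
[5] deliver 3→0 → N0(lead t1 [-])
[6] deliver 0→1 → N1(foll t1 [-])
[7] deliver 1→0 → ∅
[8] propose(0,'x') → N0(lead t1 [x])
[9] deliver 0→4 → N4(foll t1 [x])
[10] deliver 4→0 → ∅
[11] deliver 0→1 → N1(foll t1 [x])
[12] deliver 1→0 → ∅
[13] deliver 0→2 → N2(foll t1 [-])
[14] deliver 3→4 → ∅
[15] deliver 3→2 → ∅
[16] propose(3,'w') → ∅
[17] timeout(1) → N1(cand t2 [x])
[18] deliver 2→0 → ∅
[19] deliver 1→0 → N0(foll t2 [x])
[20] deliver 4→1 → ∅
[21] deliver 2→0 → ∅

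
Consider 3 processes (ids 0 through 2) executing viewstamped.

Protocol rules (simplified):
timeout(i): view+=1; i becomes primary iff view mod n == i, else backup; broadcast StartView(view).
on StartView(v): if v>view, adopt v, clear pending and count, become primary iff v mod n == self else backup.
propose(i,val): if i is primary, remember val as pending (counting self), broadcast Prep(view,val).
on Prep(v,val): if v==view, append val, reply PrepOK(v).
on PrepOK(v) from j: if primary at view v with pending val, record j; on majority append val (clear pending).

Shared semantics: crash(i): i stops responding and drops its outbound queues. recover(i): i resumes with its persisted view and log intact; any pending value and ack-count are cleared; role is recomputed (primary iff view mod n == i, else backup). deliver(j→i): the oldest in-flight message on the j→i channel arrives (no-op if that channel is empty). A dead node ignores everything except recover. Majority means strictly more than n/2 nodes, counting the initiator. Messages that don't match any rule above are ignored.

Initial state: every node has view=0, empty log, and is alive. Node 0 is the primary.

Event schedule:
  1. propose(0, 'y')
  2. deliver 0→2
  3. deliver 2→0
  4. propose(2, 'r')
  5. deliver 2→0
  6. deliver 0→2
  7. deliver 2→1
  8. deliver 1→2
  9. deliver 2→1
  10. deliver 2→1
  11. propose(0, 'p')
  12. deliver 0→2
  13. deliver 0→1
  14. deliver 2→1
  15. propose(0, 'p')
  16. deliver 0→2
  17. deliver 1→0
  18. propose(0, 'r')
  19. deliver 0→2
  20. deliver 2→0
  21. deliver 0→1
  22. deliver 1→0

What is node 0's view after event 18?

e1 propose(0,'y'): ·
e2 deliver 0→2: 2[back,v=0,y]
e3 deliver 2→0: 0[prim,v=0,y]
e4 propose(2,'r'): ·
e5 deliver 2→0: ·
e6 deliver 0→2: ·
e7 deliver 2→1: ·
e8 deliver 1→2: ·
e9 deliver 2→1: ·
e10 deliver 2→1: ·
e11 propose(0,'p'): ·
e12 deliver 0→2: 2[back,v=0,y,p]
e13 deliver 0→1: 1[back,v=0,y]
e14 deliver 2→1: ·
e15 propose(0,'p'): ·
e16 deliver 0→2: 2[back,v=0,y,p,p]
e17 deliver 1→0: 0[prim,v=0,y,p]
e18 propose(0,'r'): ·

0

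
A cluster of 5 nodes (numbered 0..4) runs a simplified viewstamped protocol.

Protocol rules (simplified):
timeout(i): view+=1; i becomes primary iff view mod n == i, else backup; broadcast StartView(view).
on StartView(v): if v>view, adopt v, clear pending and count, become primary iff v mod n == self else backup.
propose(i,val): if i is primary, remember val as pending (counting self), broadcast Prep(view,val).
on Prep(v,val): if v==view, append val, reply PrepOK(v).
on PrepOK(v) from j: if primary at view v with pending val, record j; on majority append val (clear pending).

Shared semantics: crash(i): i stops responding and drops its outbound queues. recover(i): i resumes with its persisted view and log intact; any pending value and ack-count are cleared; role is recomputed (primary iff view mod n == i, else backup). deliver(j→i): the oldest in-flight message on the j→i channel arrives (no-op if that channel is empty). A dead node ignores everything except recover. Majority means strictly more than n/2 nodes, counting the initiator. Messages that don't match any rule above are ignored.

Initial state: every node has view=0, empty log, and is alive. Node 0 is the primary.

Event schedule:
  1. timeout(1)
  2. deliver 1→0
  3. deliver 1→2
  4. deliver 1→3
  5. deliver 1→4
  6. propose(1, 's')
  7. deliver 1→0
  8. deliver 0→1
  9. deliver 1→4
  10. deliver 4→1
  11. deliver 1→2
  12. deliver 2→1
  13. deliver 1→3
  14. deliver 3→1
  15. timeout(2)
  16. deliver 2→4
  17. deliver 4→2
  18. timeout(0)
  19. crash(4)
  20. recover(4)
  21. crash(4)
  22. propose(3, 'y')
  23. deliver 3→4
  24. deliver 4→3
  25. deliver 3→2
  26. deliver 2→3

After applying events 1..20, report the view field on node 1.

1

step 1 timeout(1): 1={prim,v=1,log=-}
step 2 deliver 1→0: 0={back,v=1,log=-}
step 3 deliver 1→2: 2={back,v=1,log=-}
step 4 deliver 1→3: 3={back,v=1,log=-}
step 5 deliver 1→4: 4={back,v=1,log=-}
step 6 propose(1,'s'): —
step 7 deliver 1→0: 0={back,v=1,log=s}
step 8 deliver 0→1: —
step 9 deliver 1→4: 4={back,v=1,log=s}
step 10 deliver 4→1: 1={prim,v=1,log=s}
step 11 deliver 1→2: 2={back,v=1,log=s}
step 12 deliver 2→1: —
step 13 deliver 1→3: 3={back,v=1,log=s}
step 14 deliver 3→1: —
step 15 timeout(2): 2={prim,v=2,log=s}
step 16 deliver 2→4: 4={back,v=2,log=s}
step 17 deliver 4→2: —
step 18 timeout(0): 0={back,v=2,log=s}
step 19 crash(4): 4={✗back,v=2,log=s}
step 20 recover(4): 4={back,v=2,log=s}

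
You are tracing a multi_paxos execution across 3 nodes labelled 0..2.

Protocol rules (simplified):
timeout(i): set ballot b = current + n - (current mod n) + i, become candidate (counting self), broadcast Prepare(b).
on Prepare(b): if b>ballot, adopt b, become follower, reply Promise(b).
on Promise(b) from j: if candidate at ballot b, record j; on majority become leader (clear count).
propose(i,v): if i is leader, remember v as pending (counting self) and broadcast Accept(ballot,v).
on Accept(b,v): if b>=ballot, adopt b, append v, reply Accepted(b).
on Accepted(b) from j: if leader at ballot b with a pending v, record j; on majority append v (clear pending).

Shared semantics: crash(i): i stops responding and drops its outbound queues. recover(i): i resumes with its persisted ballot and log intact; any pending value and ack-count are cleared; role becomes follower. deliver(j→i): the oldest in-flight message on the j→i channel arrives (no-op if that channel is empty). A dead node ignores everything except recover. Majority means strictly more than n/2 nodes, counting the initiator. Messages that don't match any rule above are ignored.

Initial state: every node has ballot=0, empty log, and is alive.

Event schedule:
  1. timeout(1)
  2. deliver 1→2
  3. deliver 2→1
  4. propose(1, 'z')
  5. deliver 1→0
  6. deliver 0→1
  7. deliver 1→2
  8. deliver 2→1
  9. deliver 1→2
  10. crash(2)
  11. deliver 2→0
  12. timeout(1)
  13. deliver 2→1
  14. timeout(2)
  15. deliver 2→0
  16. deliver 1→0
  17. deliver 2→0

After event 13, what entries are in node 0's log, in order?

empty

step 1 timeout(1): 1={cand,b=4,log=-}
step 2 deliver 1→2: 2={foll,b=4,log=-}
step 3 deliver 2→1: 1={lead,b=4,log=-}
step 4 propose(1,'z'): —
step 5 deliver 1→0: 0={foll,b=4,log=-}
step 6 deliver 0→1: —
step 7 deliver 1→2: 2={foll,b=4,log=z}
step 8 deliver 2→1: 1={lead,b=4,log=z}
step 9 deliver 1→2: —
step 10 crash(2): 2={✗foll,b=4,log=z}
step 11 deliver 2→0: —
step 12 timeout(1): 1={cand,b=7,log=z}
step 13 deliver 2→1: —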